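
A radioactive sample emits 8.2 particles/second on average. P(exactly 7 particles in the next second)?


Poisson(λ=8.2): P(X=7) = e^(-λ)×λ^k/k!
= e^(-8.2) × 8.2^7 / 7!
≈ 0.00027465357 × 2492854.70568 / 5040 ≈ 0.135848

P(X=7) ≈ 0.135848 ≈ 13.58%


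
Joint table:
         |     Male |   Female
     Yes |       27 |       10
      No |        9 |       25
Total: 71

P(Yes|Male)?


P(Yes|Male) = 27/(27+9) = 27/36 = 3/4

P = 3/4 ≈ 75.00%


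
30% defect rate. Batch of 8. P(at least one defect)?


P(all good) = (7/10)^8 = 5764801/100000000
P(≥1 defect) = 94235199/100000000

P = 94235199/100000000 ≈ 94.24%


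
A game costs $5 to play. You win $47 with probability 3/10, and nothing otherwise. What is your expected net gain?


E[gain] = (47-5)×3/10 + (-5)×7/10
= 63/5 - 7/2 = 91/10

Expected net gain = $91/10 ≈ $9.10


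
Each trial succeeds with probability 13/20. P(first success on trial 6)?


Geometric: P(X=6) = (1-p)^(k-1)×p = (7/20)^5×13/20 = 218491/64000000

P(X=6) = 218491/64000000 ≈ 0.34%


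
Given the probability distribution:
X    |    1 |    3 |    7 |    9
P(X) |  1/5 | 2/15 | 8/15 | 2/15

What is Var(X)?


E[X] = 83/15
E[X²] = 115/3
Var(X) = E[X²] - (E[X])² = 115/3 - 6889/225 = 1736/225

Var(X) = 1736/225 ≈ 7.7156


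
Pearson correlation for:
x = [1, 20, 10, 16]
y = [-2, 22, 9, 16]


n=4, Σx=47, Σy=45, Σxy=784, Σx²=757, Σy²=825
r = (4×784 - 47×45)/√((4×757 - 47²)(4×825 - 45²))
= 1021/√(819×1275) = 1021/√1044225 ≈ 1021/1021.8733 ≈ 0.9991

r ≈ 0.9991


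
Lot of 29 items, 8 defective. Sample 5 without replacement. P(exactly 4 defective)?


Hypergeometric: C(8,4)×C(21,1)/C(29,5)
= 70×21/118755 = 14/1131

P(X=4) = 14/1131 ≈ 1.24%


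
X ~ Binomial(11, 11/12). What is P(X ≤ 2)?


P(X ≤ 2) = Σ P(X=i) for i=0..2
P(X=0) = 1/743008370688
P(X=1) = 121/743008370688
P(X=2) = 6655/743008370688
Sum = 251/27518828544

P(X ≤ 2) = 251/27518828544 ≈ 0.00%


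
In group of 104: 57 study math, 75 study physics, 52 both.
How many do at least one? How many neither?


|A∪B| = 57+75-52 = 80
Neither = 104-80 = 24

At least one: 80; Neither: 24


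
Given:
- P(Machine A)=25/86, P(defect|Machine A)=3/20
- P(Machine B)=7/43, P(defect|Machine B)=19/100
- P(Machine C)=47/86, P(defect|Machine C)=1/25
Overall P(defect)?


P(B) = Σ P(B|Aᵢ)×P(Aᵢ)
  3/20×25/86 = 15/344
  19/100×7/43 = 133/4300
  1/25×47/86 = 47/2150
Sum = 829/8600

P(defect) = 829/8600 ≈ 9.64%


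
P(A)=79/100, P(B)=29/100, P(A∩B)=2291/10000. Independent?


P(A)×P(B) = 2291/10000
P(A∩B) = 2291/10000
Equal ✓ → Independent

Yes, independent


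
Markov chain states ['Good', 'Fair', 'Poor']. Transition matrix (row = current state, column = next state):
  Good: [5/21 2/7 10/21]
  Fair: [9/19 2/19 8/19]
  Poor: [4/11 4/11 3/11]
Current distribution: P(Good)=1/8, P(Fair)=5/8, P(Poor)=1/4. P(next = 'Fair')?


P(next=Fair) = Σᵢ P(now=i)×P(i→Fair)
= 1/8×2/7 + 5/8×2/19 + 1/4×4/11
= 1/28 + 5/76 + 1/11 = 563/2926

P = 563/2926 ≈ 0.1924


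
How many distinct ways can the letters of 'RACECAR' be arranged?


Letters: 7, freq: {'R': 2, 'A': 2, 'C': 2, 'E': 1}
7!/(2!×2!×2!×1!) = 5040/8 = 630

630


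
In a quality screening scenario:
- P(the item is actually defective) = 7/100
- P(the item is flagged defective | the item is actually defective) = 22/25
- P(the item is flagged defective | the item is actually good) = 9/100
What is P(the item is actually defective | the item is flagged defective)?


Using Bayes' theorem:
P(A|B) = P(B|A)·P(A) / P(B)

P(the item is flagged defective) = 22/25 × 7/100 + 9/100 × 93/100
= 77/1250 + 837/10000 = 1453/10000

P(the item is actually defective|the item is flagged defective) = (77/1250) / (1453/10000) = 616/1453

P(the item is actually defective|the item is flagged defective) = 616/1453 ≈ 42.40%


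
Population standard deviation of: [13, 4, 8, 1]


Mean = 26/4 = 13/2
  (13-13/2)²=169/4
  (4-13/2)²=25/4
  (8-13/2)²=9/4
  (1-13/2)²=121/4
Σ(x-μ)² = 81
σ² = 81/4

σ = √(81/4) ≈ 4.5000


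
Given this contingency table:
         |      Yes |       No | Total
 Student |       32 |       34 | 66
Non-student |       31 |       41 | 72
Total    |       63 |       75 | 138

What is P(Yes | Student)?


P(Yes | Student) = 32/(32+34) = 32/66 = 16/33

P(Yes|Student) = 16/33 ≈ 48.48%


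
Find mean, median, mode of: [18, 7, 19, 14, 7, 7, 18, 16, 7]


Sorted: [7, 7, 7, 7, 14, 16, 18, 18, 19]
Mean = 113/9
Median = 14
Freq: {18: 2, 7: 4, 19: 1, 14: 1, 16: 1}
Mode: [7]

Mean=113/9, Median=14, Mode=7


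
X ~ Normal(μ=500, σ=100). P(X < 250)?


z = (250-500)/100 = -2.5
P(Z < -2.5) = 0.0062

P(X < 250) ≈ 0.0062


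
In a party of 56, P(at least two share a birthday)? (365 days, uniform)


P(all different) = Π(365-i)/365 for i=0..55
= 0.011668
P(match) = 1 - 0.011668 = 0.988332

P ≈ 0.9883 ≈ 98.83%


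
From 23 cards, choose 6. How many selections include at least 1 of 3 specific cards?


Complement: C(23,6) - C(20,6) = 100947 - 38760 = 62187

62187


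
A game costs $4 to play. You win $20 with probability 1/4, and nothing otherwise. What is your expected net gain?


E[gain] = (20-4)×1/4 + (-4)×3/4
= 4 - 3 = 1

Expected net gain = $1 ≈ $1.00


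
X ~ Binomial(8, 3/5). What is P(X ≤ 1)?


P(X ≤ 1) = Σ P(X=i) for i=0..1
P(X=0) = 256/390625
P(X=1) = 3072/390625
Sum = 3328/390625

P(X ≤ 1) = 3328/390625 ≈ 0.85%


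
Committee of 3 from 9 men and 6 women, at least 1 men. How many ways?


Count by #men:
  1M,2W: C(9,1)×C(6,2)=135
  2M,1W: C(9,2)×C(6,1)=216
  3M,0W: C(9,3)×C(6,0)=84
Total = 435

435


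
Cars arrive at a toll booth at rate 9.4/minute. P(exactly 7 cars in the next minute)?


Poisson(λ=9.4): P(X=7) = e^(-λ)×λ^k/k!
= e^(-9.4) × 9.4^7 / 7!
≈ 8.272406556e-05 × 6484775.94193 / 5040 ≈ 0.106438

P(X=7) ≈ 0.106438 ≈ 10.64%


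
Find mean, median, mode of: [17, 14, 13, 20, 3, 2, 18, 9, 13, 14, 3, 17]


Sorted: [2, 3, 3, 9, 13, 13, 14, 14, 17, 17, 18, 20]
Mean = 143/12
Median = 27/2
Freq: {17: 2, 14: 2, 13: 2, 20: 1, 3: 2, 2: 1, 18: 1, 9: 1}
Mode: [3, 13, 14, 17]

Mean=143/12, Median=27/2, Mode=[3, 13, 14, 17]


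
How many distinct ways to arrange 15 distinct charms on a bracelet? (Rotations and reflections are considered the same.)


Free circular arrangements: rotations and reflections both identified.
(n-1)!/2 = 14!/2 = 87178291200/2 = 43589145600

43589145600


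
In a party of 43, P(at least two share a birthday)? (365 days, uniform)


P(all different) = Π(365-i)/365 for i=0..42
= 0.076077
P(match) = 1 - 0.076077 = 0.923923

P ≈ 0.9239 ≈ 92.39%


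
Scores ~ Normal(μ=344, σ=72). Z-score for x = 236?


z = (x - μ)/σ = (236 - 344)/72 = -1.5

z = -1.5


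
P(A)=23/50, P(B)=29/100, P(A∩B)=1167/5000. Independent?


P(A)×P(B) = 667/5000
P(A∩B) = 1167/5000
Not equal → NOT independent

No, not independent


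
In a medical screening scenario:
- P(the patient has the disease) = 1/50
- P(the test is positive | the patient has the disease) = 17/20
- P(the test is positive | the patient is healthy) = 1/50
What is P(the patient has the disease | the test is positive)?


Using Bayes' theorem:
P(A|B) = P(B|A)·P(A) / P(B)

P(the test is positive) = 17/20 × 1/50 + 1/50 × 49/50
= 17/1000 + 49/2500 = 183/5000

P(the patient has the disease|the test is positive) = (17/1000) / (183/5000) = 85/183

P(the patient has the disease|the test is positive) = 85/183 ≈ 46.45%


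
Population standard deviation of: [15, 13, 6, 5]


Mean = 39/4
  (15-39/4)²=441/16
  (13-39/4)²=169/16
  (6-39/4)²=225/16
  (5-39/4)²=361/16
Σ(x-μ)² = 299/4
σ² = (299/4)/4 = 299/16

σ = √(299/16) ≈ 4.3229


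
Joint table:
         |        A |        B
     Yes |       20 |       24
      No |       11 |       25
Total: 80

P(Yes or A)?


P(Yes∨A) = P(Yes) + P(A) - P(Yes∧A)
= (44 + 31 - 20)/80 = 55/80 = 11/16

P = 11/16 ≈ 68.75%


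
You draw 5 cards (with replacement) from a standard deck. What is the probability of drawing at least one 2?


P(not a 2) = 48/52 = 12/13
P(none in 5 draws) = (12/13)^5 = 248832/371293
P(≥1 2) = 1 - 248832/371293 = 122461/371293

P = 122461/371293 ≈ 32.98%


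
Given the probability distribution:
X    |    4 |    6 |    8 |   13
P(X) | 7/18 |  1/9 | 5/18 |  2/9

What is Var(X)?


E[X] = 22/3
E[X²] = 590/9
Var(X) = E[X²] - (E[X])² = 590/9 - 484/9 = 106/9

Var(X) = 106/9 ≈ 11.7778


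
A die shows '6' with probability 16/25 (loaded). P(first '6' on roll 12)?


Geometric: P(X=12) = (1-p)^(k-1)×p = (9/25)^11×16/25 = 502096953744/59604644775390625

P(X=12) = 502096953744/59604644775390625 ≈ 0.00%


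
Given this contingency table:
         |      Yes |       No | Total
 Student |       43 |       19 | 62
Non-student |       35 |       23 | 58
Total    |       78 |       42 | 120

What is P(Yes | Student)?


P(Yes | Student) = 43/(43+19) = 43/62

P(Yes|Student) = 43/62 ≈ 69.35%


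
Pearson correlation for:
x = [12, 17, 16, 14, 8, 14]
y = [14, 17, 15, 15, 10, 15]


n=6, Σx=81, Σy=86, Σxy=1197, Σx²=1145, Σy²=1260
r = (6×1197 - 81×86)/√((6×1145 - 81²)(6×1260 - 86²))
= 216/√(309×164) = 216/√50676 ≈ 216/225.1133 ≈ 0.9595

r ≈ 0.9595


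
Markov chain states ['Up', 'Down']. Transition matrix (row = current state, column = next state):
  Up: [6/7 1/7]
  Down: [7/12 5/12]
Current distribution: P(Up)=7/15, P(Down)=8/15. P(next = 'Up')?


P(next=Up) = Σᵢ P(now=i)×P(i→Up)
= 7/15×6/7 + 8/15×7/12
= 2/5 + 14/45 = 32/45

P = 32/45 ≈ 0.7111


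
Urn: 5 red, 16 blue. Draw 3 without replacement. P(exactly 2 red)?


Hypergeometric: C(5,2)×C(16,1)/C(21,3)
= 10×16/1330 = 16/133

P(X=2) = 16/133 ≈ 12.03%


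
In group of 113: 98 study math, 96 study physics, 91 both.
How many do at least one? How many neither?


|A∪B| = 98+96-91 = 103
Neither = 113-103 = 10

At least one: 103; Neither: 10


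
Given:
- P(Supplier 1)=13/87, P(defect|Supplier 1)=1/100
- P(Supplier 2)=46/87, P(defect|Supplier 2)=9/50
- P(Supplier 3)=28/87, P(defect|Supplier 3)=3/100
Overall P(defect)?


P(B) = Σ P(B|Aᵢ)×P(Aᵢ)
  1/100×13/87 = 13/8700
  9/50×46/87 = 69/725
  3/100×28/87 = 7/725
Sum = 37/348

P(defect) = 37/348 ≈ 10.63%


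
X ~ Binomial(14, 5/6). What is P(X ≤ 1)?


P(X ≤ 1) = Σ P(X=i) for i=0..1
P(X=0) = 1/78364164096
P(X=1) = 35/39182082048
Sum = 71/78364164096

P(X ≤ 1) = 71/78364164096 ≈ 0.00%


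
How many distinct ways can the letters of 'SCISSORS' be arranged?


Letters: 8, freq: {'S': 4, 'C': 1, 'I': 1, 'O': 1, 'R': 1}
8!/(4!×1!×1!×1!×1!) = 40320/24 = 1680

1680


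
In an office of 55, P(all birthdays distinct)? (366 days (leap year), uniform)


P(all different) = Π(366-i)/366 for i=0..54
= (366/366)×(365/366)×...×(312/366)
= 0.013909

P ≈ 0.0139 ≈ 1.39%


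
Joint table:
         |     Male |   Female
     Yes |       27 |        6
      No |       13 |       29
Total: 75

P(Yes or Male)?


P(Yes∨Male) = P(Yes) + P(Male) - P(Yes∧Male)
= (33 + 40 - 27)/75 = 46/75

P = 46/75 ≈ 61.33%


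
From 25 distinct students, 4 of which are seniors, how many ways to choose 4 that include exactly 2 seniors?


Choose 2 of the 4 seniors and 2 of the other 21 students:
C(4,2)×C(21,2) = 6×210 = 1260

1260


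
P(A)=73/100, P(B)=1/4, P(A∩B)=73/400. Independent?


P(A)×P(B) = 73/400
P(A∩B) = 73/400
Equal ✓ → Independent

Yes, independent


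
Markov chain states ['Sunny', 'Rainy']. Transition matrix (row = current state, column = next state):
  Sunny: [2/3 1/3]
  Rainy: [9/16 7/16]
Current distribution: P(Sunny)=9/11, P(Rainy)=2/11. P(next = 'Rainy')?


P(next=Rainy) = Σᵢ P(now=i)×P(i→Rainy)
= 9/11×1/3 + 2/11×7/16
= 3/11 + 7/88 = 31/88

P = 31/88 ≈ 0.3523


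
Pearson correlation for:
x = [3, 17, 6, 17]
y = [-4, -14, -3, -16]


n=4, Σx=43, Σy=-37, Σxy=-540, Σx²=623, Σy²=477
r = (4×(-540) - 43×(-37))/√((4×623 - 43²)(4×477 - (-37)²))
= -569/√(643×539) = -569/√346577 ≈ -569/588.7079 ≈ -0.9665

r ≈ -0.9665


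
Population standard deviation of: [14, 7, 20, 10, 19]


Mean = 70/5 = 14
  (14-14)²=0
  (7-14)²=49
  (20-14)²=36
  (10-14)²=16
  (19-14)²=25
Σ(x-μ)² = 126
σ² = 126/5

σ = √(126/5) ≈ 5.0200


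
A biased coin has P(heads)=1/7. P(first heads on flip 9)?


Geometric: P(X=9) = (1-p)^(k-1)×p = (6/7)^8×1/7 = 1679616/40353607

P(X=9) = 1679616/40353607 ≈ 4.16%


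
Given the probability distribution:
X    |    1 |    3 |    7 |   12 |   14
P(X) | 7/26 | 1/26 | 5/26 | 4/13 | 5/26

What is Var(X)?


E[X] = 211/26
E[X²] = 2393/26
Var(X) = E[X²] - (E[X])² = 2393/26 - 44521/676 = 17697/676

Var(X) = 17697/676 ≈ 26.1790


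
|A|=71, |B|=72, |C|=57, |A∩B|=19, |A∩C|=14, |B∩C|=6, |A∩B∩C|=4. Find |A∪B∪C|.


|A∪B∪C| = 71+72+57-19-14-6+4 = 165

|A∪B∪C| = 165


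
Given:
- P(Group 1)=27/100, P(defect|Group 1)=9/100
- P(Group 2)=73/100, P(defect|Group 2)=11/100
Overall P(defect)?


P(B) = Σ P(B|Aᵢ)×P(Aᵢ)
  9/100×27/100 = 243/10000
  11/100×73/100 = 803/10000
Sum = 523/5000

P(defect) = 523/5000 ≈ 10.46%


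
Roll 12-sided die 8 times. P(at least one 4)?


P(no 4)^8 = (11/12)^8 = 214358881/429981696
P(≥1) = 1 - 214358881/429981696 = 215622815/429981696

P = 215622815/429981696 ≈ 50.15%


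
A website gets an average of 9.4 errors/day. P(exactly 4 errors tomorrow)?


Poisson(λ=9.4): P(X=4) = e^(-λ)×λ^k/k!
= e^(-9.4) × 9.4^4 / 4!
≈ 8.272406556e-05 × 7807.4896 / 24 ≈ 0.026911

P(X=4) ≈ 0.026911 ≈ 2.69%


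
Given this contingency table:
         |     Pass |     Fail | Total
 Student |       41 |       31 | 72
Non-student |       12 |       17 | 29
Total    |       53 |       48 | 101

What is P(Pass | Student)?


P(Pass | Student) = 41/(41+31) = 41/72

P(Pass|Student) = 41/72 ≈ 56.94%


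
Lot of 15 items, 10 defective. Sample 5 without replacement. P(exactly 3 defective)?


Hypergeometric: C(10,3)×C(5,2)/C(15,5)
= 120×10/3003 = 400/1001

P(X=3) = 400/1001 ≈ 39.96%


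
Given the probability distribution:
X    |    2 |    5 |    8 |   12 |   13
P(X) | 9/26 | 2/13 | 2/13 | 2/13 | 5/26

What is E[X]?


E[X] = Σ x·P(X=x)
= (2)×(9/26) + (5)×(2/13) + (8)×(2/13) + (12)×(2/13) + (13)×(5/26)
= 183/26

E[X] = 183/26


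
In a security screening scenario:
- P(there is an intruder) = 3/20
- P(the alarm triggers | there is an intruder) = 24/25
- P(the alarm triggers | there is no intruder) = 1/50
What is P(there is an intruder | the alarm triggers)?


Using Bayes' theorem:
P(A|B) = P(B|A)·P(A) / P(B)

P(the alarm triggers) = 24/25 × 3/20 + 1/50 × 17/20
= 18/125 + 17/1000 = 161/1000

P(there is an intruder|the alarm triggers) = (18/125) / (161/1000) = 144/161

P(there is an intruder|the alarm triggers) = 144/161 ≈ 89.44%


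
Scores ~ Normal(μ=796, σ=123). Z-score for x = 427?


z = (x - μ)/σ = (427 - 796)/123 = -3.0

z = -3.0


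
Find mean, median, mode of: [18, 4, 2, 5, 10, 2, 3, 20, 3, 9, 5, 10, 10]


Sorted: [2, 2, 3, 3, 4, 5, 5, 9, 10, 10, 10, 18, 20]
Mean = 101/13
Median = 5
Freq: {18: 1, 4: 1, 2: 2, 5: 2, 10: 3, 3: 2, 20: 1, 9: 1}
Mode: [10]

Mean=101/13, Median=5, Mode=10


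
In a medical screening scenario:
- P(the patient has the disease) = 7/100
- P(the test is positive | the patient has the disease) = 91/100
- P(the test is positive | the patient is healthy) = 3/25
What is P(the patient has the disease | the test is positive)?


Using Bayes' theorem:
P(A|B) = P(B|A)·P(A) / P(B)

P(the test is positive) = 91/100 × 7/100 + 3/25 × 93/100
= 637/10000 + 279/2500 = 1753/10000

P(the patient has the disease|the test is positive) = (637/10000) / (1753/10000) = 637/1753

P(the patient has the disease|the test is positive) = 637/1753 ≈ 36.34%


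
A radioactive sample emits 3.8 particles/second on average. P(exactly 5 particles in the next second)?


Poisson(λ=3.8): P(X=5) = e^(-λ)×λ^k/k!
= e^(-3.8) × 3.8^5 / 5!
≈ 0.02237077186 × 792.35168 / 120 ≈ 0.147713

P(X=5) ≈ 0.147713 ≈ 14.77%


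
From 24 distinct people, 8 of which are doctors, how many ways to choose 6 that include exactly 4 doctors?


Choose 4 of the 8 doctors and 2 of the other 16 people:
C(8,4)×C(16,2) = 70×120 = 8400

8400


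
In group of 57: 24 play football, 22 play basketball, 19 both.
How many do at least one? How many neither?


|A∪B| = 24+22-19 = 27
Neither = 57-27 = 30

At least one: 27; Neither: 30


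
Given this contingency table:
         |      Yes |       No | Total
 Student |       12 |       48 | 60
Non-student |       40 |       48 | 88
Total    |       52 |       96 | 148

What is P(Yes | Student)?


P(Yes | Student) = 12/(12+48) = 12/60 = 1/5

P(Yes|Student) = 1/5 ≈ 20.00%


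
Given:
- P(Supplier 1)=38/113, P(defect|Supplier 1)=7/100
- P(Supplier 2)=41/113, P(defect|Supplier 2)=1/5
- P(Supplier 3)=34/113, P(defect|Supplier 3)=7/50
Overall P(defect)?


P(B) = Σ P(B|Aᵢ)×P(Aᵢ)
  7/100×38/113 = 133/5650
  1/5×41/113 = 41/565
  7/50×34/113 = 119/2825
Sum = 781/5650

P(defect) = 781/5650 ≈ 13.82%


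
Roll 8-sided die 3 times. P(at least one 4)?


P(no 4)^3 = (7/8)^3 = 343/512
P(≥1) = 1 - 343/512 = 169/512

P = 169/512 ≈ 33.01%


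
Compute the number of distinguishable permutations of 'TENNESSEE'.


Letters: 9, freq: {'T': 1, 'E': 4, 'N': 2, 'S': 2}
9!/(1!×4!×2!×2!) = 362880/96 = 3780

3780


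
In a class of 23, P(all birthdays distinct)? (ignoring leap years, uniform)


P(all different) = Π(365-i)/365 for i=0..22
= (365/365)×(364/365)×...×(343/365)
= 0.492703

P ≈ 0.4927 ≈ 49.27%


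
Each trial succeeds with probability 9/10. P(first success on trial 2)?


Geometric: P(X=2) = (1-p)^(k-1)×p = (1/10)^1×9/10 = 9/100

P(X=2) = 9/100 ≈ 9.00%


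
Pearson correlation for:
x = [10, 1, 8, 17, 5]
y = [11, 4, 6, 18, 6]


n=5, Σx=41, Σy=45, Σxy=498, Σx²=479, Σy²=533
r = (5×498 - 41×45)/√((5×479 - 41²)(5×533 - 45²))
= 645/√(714×640) = 645/√456960 ≈ 645/675.9882 ≈ 0.9542

r ≈ 0.9542


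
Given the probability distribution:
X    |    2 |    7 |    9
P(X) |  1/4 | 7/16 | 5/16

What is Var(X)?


E[X] = 51/8
E[X²] = 191/4
Var(X) = E[X²] - (E[X])² = 191/4 - 2601/64 = 455/64

Var(X) = 455/64 ≈ 7.1094


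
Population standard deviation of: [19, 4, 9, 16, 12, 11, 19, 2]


Mean = 92/8 = 23/2
  (19-23/2)²=225/4
  (4-23/2)²=225/4
  (9-23/2)²=25/4
  (16-23/2)²=81/4
  (12-23/2)²=1/4
  (11-23/2)²=1/4
  (19-23/2)²=225/4
  (2-23/2)²=361/4
Σ(x-μ)² = 286
σ² = 286/8 = 143/4

σ = √(143/4) ≈ 5.9791


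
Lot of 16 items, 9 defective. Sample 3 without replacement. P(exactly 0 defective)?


Hypergeometric: C(9,0)×C(7,3)/C(16,3)
= 1×35/560 = 1/16

P(X=0) = 1/16 ≈ 6.25%


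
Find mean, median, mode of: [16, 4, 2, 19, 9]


Sorted: [2, 4, 9, 16, 19]
Mean = 50/5 = 10
Median = 9
Freq: {16: 1, 4: 1, 2: 1, 19: 1, 9: 1}
Mode: No mode

Mean=10, Median=9, Mode=No mode


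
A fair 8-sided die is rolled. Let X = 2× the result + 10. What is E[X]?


E[die] = (1+8)/2 = 9/2
E[X] = 2×9/2 + 10 = 19

E[X] = 19


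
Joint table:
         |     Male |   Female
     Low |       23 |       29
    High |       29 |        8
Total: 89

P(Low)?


P(Low) = (23+29)/89 = 52/89

P(Low) = 52/89 ≈ 58.43%


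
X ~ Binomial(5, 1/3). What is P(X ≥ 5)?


P(X ≥ 5) = Σ P(X=i) for i=5..5
P(X=5) = 1/243
Sum = 1/243

P(X ≥ 5) = 1/243 ≈ 0.41%


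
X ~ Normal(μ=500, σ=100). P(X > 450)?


z = (450-500)/100 = -0.5
P(X > 450) = 1 - P(Z ≤ -0.5) = 1 - 0.3085 = 0.6915

P(X > 450) ≈ 0.6915


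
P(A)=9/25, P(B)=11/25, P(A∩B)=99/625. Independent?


P(A)×P(B) = 99/625
P(A∩B) = 99/625
Equal ✓ → Independent

Yes, independent


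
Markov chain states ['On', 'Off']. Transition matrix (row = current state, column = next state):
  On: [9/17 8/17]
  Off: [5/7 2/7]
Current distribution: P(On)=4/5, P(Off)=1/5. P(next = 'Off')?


P(next=Off) = Σᵢ P(now=i)×P(i→Off)
= 4/5×8/17 + 1/5×2/7
= 32/85 + 2/35 = 258/595

P = 258/595 ≈ 0.4336


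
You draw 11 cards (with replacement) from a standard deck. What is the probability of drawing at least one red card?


P(not a red card) = 26/52 = 1/2
P(none in 11 draws) = (1/2)^11 = 1/2048
P(≥1 red card) = 1 - 1/2048 = 2047/2048

P = 2047/2048 ≈ 99.95%


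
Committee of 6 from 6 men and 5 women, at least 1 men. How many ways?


Count by #men:
  1M,5W: C(6,1)×C(5,5)=6
  2M,4W: C(6,2)×C(5,4)=75
  3M,3W: C(6,3)×C(5,3)=200
  4M,2W: C(6,4)×C(5,2)=150
  5M,1W: C(6,5)×C(5,1)=30
  6M,0W: C(6,6)×C(5,0)=1
Total = 462

462


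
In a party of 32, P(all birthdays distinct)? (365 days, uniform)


P(all different) = Π(365-i)/365 for i=0..31
= (365/365)×(364/365)×...×(334/365)
= 0.246652

P ≈ 0.2467 ≈ 24.67%


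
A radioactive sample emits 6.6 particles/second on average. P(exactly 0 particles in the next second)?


Poisson(λ=6.6): P(X=0) = e^(-λ)×λ^k/k!
= e^(-6.6) × 6.6^0 / 0!
≈ 0.001360368038 × 1 / 1 ≈ 0.001360

P(X=0) ≈ 0.001360 ≈ 0.14%


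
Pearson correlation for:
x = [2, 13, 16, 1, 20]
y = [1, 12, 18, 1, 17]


n=5, Σx=52, Σy=49, Σxy=787, Σx²=830, Σy²=759
r = (5×787 - 52×49)/√((5×830 - 52²)(5×759 - 49²))
= 1387/√(1446×1394) = 1387/√2015724 ≈ 1387/1419.7620 ≈ 0.9769

r ≈ 0.9769


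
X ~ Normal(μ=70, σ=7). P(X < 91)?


z = (91-70)/7 = 3.0
P(Z < 3.0) = 0.9987

P(X < 91) ≈ 0.9987


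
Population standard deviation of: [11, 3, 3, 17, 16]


Mean = 50/5 = 10
  (11-10)²=1
  (3-10)²=49
  (3-10)²=49
  (17-10)²=49
  (16-10)²=36
Σ(x-μ)² = 184
σ² = 184/5

σ = √(184/5) ≈ 6.0663


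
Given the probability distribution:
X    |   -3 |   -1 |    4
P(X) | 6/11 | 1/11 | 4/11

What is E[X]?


E[X] = Σ x·P(X=x)
= (-3)×(6/11) + (-1)×(1/11) + (4)×(4/11)
= -3/11

E[X] = -3/11


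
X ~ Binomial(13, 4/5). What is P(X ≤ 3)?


P(X ≤ 3) = Σ P(X=i) for i=0..3
P(X=0) = 1/1220703125
P(X=1) = 52/1220703125
P(X=2) = 1248/1220703125
P(X=3) = 18304/1220703125
Sum = 3921/244140625

P(X ≤ 3) = 3921/244140625 ≈ 0.00%


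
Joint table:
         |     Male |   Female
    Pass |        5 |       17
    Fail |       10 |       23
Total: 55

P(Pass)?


P(Pass) = (5+17)/55 = 22/55 = 2/5

P(Pass) = 2/5 ≈ 40.00%


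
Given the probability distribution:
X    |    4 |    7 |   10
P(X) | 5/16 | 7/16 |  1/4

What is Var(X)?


E[X] = 109/16
E[X²] = 823/16
Var(X) = E[X²] - (E[X])² = 823/16 - 11881/256 = 1287/256

Var(X) = 1287/256 ≈ 5.0273


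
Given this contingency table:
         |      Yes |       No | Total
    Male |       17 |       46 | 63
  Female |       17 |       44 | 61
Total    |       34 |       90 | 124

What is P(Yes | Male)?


P(Yes | Male) = 17/(17+46) = 17/63

P(Yes|Male) = 17/63 ≈ 26.98%


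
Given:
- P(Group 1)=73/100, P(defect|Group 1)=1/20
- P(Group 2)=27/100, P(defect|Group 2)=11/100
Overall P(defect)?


P(B) = Σ P(B|Aᵢ)×P(Aᵢ)
  1/20×73/100 = 73/2000
  11/100×27/100 = 297/10000
Sum = 331/5000

P(defect) = 331/5000 ≈ 6.62%


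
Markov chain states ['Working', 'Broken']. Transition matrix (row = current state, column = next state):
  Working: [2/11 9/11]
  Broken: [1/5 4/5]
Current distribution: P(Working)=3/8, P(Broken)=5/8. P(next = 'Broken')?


P(next=Broken) = Σᵢ P(now=i)×P(i→Broken)
= 3/8×9/11 + 5/8×4/5
= 27/88 + 1/2 = 71/88

P = 71/88 ≈ 0.8068


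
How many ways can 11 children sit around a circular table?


Circular arrangements of 11 distinct objects: fix one position to break rotational symmetry.
(n-1)! = 10! = 3628800

3628800


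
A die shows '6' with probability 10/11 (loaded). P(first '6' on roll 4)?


Geometric: P(X=4) = (1-p)^(k-1)×p = (1/11)^3×10/11 = 10/14641

P(X=4) = 10/14641 ≈ 0.07%


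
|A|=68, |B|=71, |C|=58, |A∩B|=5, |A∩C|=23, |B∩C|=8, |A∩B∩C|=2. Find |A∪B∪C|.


|A∪B∪C| = 68+71+58-5-23-8+2 = 163

|A∪B∪C| = 163


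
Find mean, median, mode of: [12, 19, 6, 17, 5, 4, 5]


Sorted: [4, 5, 5, 6, 12, 17, 19]
Mean = 68/7
Median = 6
Freq: {12: 1, 19: 1, 6: 1, 17: 1, 5: 2, 4: 1}
Mode: [5]

Mean=68/7, Median=6, Mode=5


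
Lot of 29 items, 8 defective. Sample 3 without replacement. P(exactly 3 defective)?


Hypergeometric: C(8,3)×C(21,0)/C(29,3)
= 56×1/3654 = 4/261

P(X=3) = 4/261 ≈ 1.53%


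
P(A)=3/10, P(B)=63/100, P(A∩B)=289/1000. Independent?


P(A)×P(B) = 189/1000
P(A∩B) = 289/1000
Not equal → NOT independent

No, not independent


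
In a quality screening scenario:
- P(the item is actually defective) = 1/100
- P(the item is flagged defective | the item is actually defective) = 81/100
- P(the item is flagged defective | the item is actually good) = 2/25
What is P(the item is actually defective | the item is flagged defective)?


Using Bayes' theorem:
P(A|B) = P(B|A)·P(A) / P(B)

P(the item is flagged defective) = 81/100 × 1/100 + 2/25 × 99/100
= 81/10000 + 99/1250 = 873/10000

P(the item is actually defective|the item is flagged defective) = (81/10000) / (873/10000) = 9/97

P(the item is actually defective|the item is flagged defective) = 9/97 ≈ 9.28%


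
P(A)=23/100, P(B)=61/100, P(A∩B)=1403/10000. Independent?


P(A)×P(B) = 1403/10000
P(A∩B) = 1403/10000
Equal ✓ → Independent

Yes, independent


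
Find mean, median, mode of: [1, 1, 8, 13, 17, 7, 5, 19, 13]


Sorted: [1, 1, 5, 7, 8, 13, 13, 17, 19]
Mean = 84/9 = 28/3
Median = 8
Freq: {1: 2, 8: 1, 13: 2, 17: 1, 7: 1, 5: 1, 19: 1}
Mode: [1, 13]

Mean=28/3, Median=8, Mode=[1, 13]


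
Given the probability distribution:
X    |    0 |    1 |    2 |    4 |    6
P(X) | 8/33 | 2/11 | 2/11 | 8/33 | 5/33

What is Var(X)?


E[X] = 80/33
E[X²] = 338/33
Var(X) = E[X²] - (E[X])² = 338/33 - 6400/1089 = 4754/1089

Var(X) = 4754/1089 ≈ 4.3655


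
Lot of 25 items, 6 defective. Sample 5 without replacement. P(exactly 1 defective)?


Hypergeometric: C(6,1)×C(19,4)/C(25,5)
= 6×3876/53130 = 3876/8855

P(X=1) = 3876/8855 ≈ 43.77%


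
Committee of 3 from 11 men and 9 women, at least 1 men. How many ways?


Count by #men:
  1M,2W: C(11,1)×C(9,2)=396
  2M,1W: C(11,2)×C(9,1)=495
  3M,0W: C(11,3)×C(9,0)=165
Total = 1056

1056


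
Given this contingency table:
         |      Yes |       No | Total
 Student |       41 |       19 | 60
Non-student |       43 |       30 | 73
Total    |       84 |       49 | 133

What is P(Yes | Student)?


P(Yes | Student) = 41/(41+19) = 41/60

P(Yes|Student) = 41/60 ≈ 68.33%


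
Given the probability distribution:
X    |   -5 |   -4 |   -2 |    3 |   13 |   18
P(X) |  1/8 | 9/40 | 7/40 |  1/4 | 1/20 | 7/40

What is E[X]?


E[X] = Σ x·P(X=x)
= (-5)×(1/8) + (-4)×(9/40) + (-2)×(7/40) + (3)×(1/4) + (13)×(1/20) + (18)×(7/40)
= 107/40

E[X] = 107/40


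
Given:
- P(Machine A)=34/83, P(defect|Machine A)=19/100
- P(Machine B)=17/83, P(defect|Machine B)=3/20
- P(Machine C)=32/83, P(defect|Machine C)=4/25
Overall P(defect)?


P(B) = Σ P(B|Aᵢ)×P(Aᵢ)
  19/100×34/83 = 323/4150
  3/20×17/83 = 51/1660
  4/25×32/83 = 128/2075
Sum = 1413/8300

P(defect) = 1413/8300 ≈ 17.02%


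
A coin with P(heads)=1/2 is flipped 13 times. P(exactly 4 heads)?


Binomial: P(X=4) = C(13,4)×p^4×(1-p)^9
= 715 × 1/16 × 1/512 = 715/8192

P(X=4) = 715/8192 ≈ 8.73%


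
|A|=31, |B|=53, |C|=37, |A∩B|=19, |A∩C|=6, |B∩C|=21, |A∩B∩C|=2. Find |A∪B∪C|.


|A∪B∪C| = 31+53+37-19-6-21+2 = 77

|A∪B∪C| = 77


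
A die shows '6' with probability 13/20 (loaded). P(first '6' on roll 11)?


Geometric: P(X=11) = (1-p)^(k-1)×p = (7/20)^10×13/20 = 3672178237/204800000000000

P(X=11) = 3672178237/204800000000000 ≈ 0.00%


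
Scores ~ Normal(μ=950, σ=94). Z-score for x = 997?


z = (x - μ)/σ = (997 - 950)/94 = 0.5

z = 0.5


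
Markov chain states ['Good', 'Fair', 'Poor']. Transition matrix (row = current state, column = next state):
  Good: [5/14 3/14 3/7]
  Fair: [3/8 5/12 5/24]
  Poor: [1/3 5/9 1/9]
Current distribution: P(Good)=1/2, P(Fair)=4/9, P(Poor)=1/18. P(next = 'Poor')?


P(next=Poor) = Σᵢ P(now=i)×P(i→Poor)
= 1/2×3/7 + 4/9×5/24 + 1/18×1/9
= 3/14 + 5/54 + 1/162 = 355/1134

P = 355/1134 ≈ 0.3131


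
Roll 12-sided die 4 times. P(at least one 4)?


P(no 4)^4 = (11/12)^4 = 14641/20736
P(≥1) = 1 - 14641/20736 = 6095/20736

P = 6095/20736 ≈ 29.39%


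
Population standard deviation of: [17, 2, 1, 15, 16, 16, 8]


Mean = 75/7
  (17-75/7)²=1936/49
  (2-75/7)²=3721/49
  (1-75/7)²=4624/49
  (15-75/7)²=900/49
  (16-75/7)²=1369/49
  (16-75/7)²=1369/49
  (8-75/7)²=361/49
Σ(x-μ)² = 2040/7
σ² = (2040/7)/7 = 2040/49

σ = √(2040/49) ≈ 6.4523


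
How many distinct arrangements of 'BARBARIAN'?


Letters: 9, freq: {'B': 2, 'A': 3, 'R': 2, 'I': 1, 'N': 1}
9!/(2!×3!×2!×1!×1!) = 362880/24 = 15120

15120


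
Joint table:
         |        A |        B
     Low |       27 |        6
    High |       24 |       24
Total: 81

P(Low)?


P(Low) = (27+6)/81 = 33/81 = 11/27

P(Low) = 11/27 ≈ 40.74%


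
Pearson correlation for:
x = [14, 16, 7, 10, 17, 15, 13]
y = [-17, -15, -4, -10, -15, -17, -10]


n=7, Σx=92, Σy=-88, Σxy=-1246, Σx²=1284, Σy²=1244
r = (7×(-1246) - 92×(-88))/√((7×1284 - 92²)(7×1244 - (-88)²))
= -626/√(524×964) = -626/√505136 ≈ -626/710.7292 ≈ -0.8808

r ≈ -0.8808


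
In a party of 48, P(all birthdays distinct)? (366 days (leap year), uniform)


P(all different) = Π(366-i)/366 for i=0..47
= (366/366)×(365/366)×...×(319/366)
= 0.039768

P ≈ 0.0398 ≈ 3.98%


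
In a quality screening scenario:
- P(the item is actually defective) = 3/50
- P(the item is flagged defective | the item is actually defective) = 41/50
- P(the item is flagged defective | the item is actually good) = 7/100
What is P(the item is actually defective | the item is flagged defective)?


Using Bayes' theorem:
P(A|B) = P(B|A)·P(A) / P(B)

P(the item is flagged defective) = 41/50 × 3/50 + 7/100 × 47/50
= 123/2500 + 329/5000 = 23/200

P(the item is actually defective|the item is flagged defective) = (123/2500) / (23/200) = 246/575

P(the item is actually defective|the item is flagged defective) = 246/575 ≈ 42.78%


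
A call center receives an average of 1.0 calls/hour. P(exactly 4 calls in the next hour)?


Poisson(λ=1.0): P(X=4) = e^(-λ)×λ^k/k!
= e^(-1.0) × 1.0^4 / 4!
≈ 0.3678794412 × 1 / 24 ≈ 0.015328

P(X=4) ≈ 0.015328 ≈ 1.53%


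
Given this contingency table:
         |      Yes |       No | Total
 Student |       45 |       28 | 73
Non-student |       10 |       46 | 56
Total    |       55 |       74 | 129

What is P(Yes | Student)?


P(Yes | Student) = 45/(45+28) = 45/73

P(Yes|Student) = 45/73 ≈ 61.64%


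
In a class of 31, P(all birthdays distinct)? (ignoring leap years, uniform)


P(all different) = Π(365-i)/365 for i=0..30
= (365/365)×(364/365)×...×(335/365)
= 0.269545

P ≈ 0.2695 ≈ 26.95%


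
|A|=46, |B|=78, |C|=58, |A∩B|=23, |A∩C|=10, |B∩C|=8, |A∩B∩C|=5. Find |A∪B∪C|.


|A∪B∪C| = 46+78+58-23-10-8+5 = 146

|A∪B∪C| = 146


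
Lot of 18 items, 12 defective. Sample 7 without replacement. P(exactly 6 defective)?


Hypergeometric: C(12,6)×C(6,1)/C(18,7)
= 924×6/31824 = 77/442

P(X=6) = 77/442 ≈ 17.42%


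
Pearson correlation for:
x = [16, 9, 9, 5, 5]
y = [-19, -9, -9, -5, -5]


n=5, Σx=44, Σy=-47, Σxy=-516, Σx²=468, Σy²=573
r = (5×(-516) - 44×(-47))/√((5×468 - 44²)(5×573 - (-47)²))
= -512/√(404×656) = -512/√265024 ≈ -512/514.8048 ≈ -0.9946

r ≈ -0.9946


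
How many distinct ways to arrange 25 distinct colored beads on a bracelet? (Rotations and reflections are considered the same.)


Free circular arrangements: rotations and reflections both identified.
(n-1)!/2 = 24!/2 = 620448401733239439360000/2 = 310224200866619719680000

310224200866619719680000


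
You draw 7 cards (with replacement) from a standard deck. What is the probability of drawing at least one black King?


P(not a black King) = 50/52 = 25/26
P(none in 7 draws) = (25/26)^7 = 6103515625/8031810176
P(≥1 black King) = 1 - 6103515625/8031810176 = 1928294551/8031810176

P = 1928294551/8031810176 ≈ 24.01%


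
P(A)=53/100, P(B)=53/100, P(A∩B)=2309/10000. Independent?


P(A)×P(B) = 2809/10000
P(A∩B) = 2309/10000
Not equal → NOT independent

No, not independent


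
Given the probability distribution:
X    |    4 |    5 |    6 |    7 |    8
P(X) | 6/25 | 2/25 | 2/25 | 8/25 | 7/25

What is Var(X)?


E[X] = 158/25
E[X²] = 1058/25
Var(X) = E[X²] - (E[X])² = 1058/25 - 24964/625 = 1486/625

Var(X) = 1486/625 ≈ 2.3776


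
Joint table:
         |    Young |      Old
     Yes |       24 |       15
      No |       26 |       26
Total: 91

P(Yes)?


P(Yes) = (24+15)/91 = 39/91 = 3/7

P(Yes) = 3/7 ≈ 42.86%


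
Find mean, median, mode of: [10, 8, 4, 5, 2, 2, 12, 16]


Sorted: [2, 2, 4, 5, 8, 10, 12, 16]
Mean = 59/8
Median = 13/2
Freq: {10: 1, 8: 1, 4: 1, 5: 1, 2: 2, 12: 1, 16: 1}
Mode: [2]

Mean=59/8, Median=13/2, Mode=2


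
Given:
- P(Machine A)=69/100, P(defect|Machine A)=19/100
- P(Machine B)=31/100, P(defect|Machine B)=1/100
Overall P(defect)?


P(B) = Σ P(B|Aᵢ)×P(Aᵢ)
  19/100×69/100 = 1311/10000
  1/100×31/100 = 31/10000
Sum = 671/5000

P(defect) = 671/5000 ≈ 13.42%


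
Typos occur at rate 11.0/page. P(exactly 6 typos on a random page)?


Poisson(λ=11.0): P(X=6) = e^(-λ)×λ^k/k!
= e^(-11.0) × 11.0^6 / 6!
≈ 1.670170079e-05 × 1771561 / 720 ≈ 0.041095

P(X=6) ≈ 0.041095 ≈ 4.11%


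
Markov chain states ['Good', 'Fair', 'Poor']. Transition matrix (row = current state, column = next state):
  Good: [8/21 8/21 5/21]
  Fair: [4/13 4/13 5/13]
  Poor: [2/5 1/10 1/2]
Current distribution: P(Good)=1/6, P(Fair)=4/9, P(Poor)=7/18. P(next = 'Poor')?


P(next=Poor) = Σᵢ P(now=i)×P(i→Poor)
= 1/6×5/21 + 4/9×5/13 + 7/18×1/2
= 5/126 + 20/117 + 7/36 = 1327/3276

P = 1327/3276 ≈ 0.4051


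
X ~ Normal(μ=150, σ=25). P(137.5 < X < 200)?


z₁=(137.5-150)/25=-0.5, z₂=(200-150)/25=2.0
P = Φ(2.0) - Φ(-0.5) = 0.977250 - 0.308538 = 0.668712 ≈ 0.6687

P(137.5 < X < 200) ≈ 0.6687


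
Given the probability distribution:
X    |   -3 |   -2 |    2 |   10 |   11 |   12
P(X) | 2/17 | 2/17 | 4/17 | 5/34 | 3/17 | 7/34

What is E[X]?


E[X] = Σ x·P(X=x)
= (-3)×(2/17) + (-2)×(2/17) + (2)×(4/17) + (10)×(5/34) + (11)×(3/17) + (12)×(7/34)
= 98/17

E[X] = 98/17


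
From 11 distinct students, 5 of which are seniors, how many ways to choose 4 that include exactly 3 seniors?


Choose 3 of the 5 seniors and 1 of the other 6 students:
C(5,3)×C(6,1) = 10×6 = 60

60


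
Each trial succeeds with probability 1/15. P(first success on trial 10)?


Geometric: P(X=10) = (1-p)^(k-1)×p = (14/15)^9×1/15 = 20661046784/576650390625

P(X=10) = 20661046784/576650390625 ≈ 3.58%


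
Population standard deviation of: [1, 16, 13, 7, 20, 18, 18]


Mean = 93/7
  (1-93/7)²=7396/49
  (16-93/7)²=361/49
  (13-93/7)²=4/49
  (7-93/7)²=1936/49
  (20-93/7)²=2209/49
  (18-93/7)²=1089/49
  (18-93/7)²=1089/49
Σ(x-μ)² = 2012/7
σ² = (2012/7)/7 = 2012/49

σ = √(2012/49) ≈ 6.4079


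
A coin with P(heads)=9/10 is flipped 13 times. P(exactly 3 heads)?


Binomial: P(X=3) = C(13,3)×p^3×(1-p)^10
= 286 × 729/1000 × 1/10000000000 = 104247/5000000000000

P(X=3) = 104247/5000000000000 ≈ 0.00%


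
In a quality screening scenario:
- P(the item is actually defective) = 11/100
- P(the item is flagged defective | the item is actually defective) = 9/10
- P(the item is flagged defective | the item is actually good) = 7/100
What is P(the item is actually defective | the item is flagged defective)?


Using Bayes' theorem:
P(A|B) = P(B|A)·P(A) / P(B)

P(the item is flagged defective) = 9/10 × 11/100 + 7/100 × 89/100
= 99/1000 + 623/10000 = 1613/10000

P(the item is actually defective|the item is flagged defective) = (99/1000) / (1613/10000) = 990/1613

P(the item is actually defective|the item is flagged defective) = 990/1613 ≈ 61.38%


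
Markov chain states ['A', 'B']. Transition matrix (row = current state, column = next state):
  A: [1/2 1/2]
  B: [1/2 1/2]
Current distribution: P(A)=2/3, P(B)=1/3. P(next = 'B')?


P(next=B) = Σᵢ P(now=i)×P(i→B)
= 2/3×1/2 + 1/3×1/2
= 1/3 + 1/6 = 1/2

P = 1/2 ≈ 0.5000


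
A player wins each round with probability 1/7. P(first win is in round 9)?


Geometric: P(X=9) = (1-p)^(k-1)×p = (6/7)^8×1/7 = 1679616/40353607

P(X=9) = 1679616/40353607 ≈ 4.16%


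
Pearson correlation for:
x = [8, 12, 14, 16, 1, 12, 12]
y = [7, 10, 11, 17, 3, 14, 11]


n=7, Σx=75, Σy=73, Σxy=905, Σx²=949, Σy²=885
r = (7×905 - 75×73)/√((7×949 - 75²)(7×885 - 73²))
= 860/√(1018×866) = 860/√881588 ≈ 860/938.9292 ≈ 0.9159

r ≈ 0.9159


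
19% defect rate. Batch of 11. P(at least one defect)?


P(all good) = (81/100)^11 = 984770902183611232881/10000000000000000000000
P(≥1 defect) = 9015229097816388767119/10000000000000000000000

P = 9015229097816388767119/10000000000000000000000 ≈ 90.15%


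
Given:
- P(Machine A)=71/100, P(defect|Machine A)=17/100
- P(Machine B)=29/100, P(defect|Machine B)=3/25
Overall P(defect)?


P(B) = Σ P(B|Aᵢ)×P(Aᵢ)
  17/100×71/100 = 1207/10000
  3/25×29/100 = 87/2500
Sum = 311/2000

P(defect) = 311/2000 ≈ 15.55%


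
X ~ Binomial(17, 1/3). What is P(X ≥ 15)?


P(X ≥ 15) = Σ P(X=i) for i=15..17
P(X=15) = 544/129140163
P(X=16) = 34/129140163
P(X=17) = 1/129140163
Sum = 193/43046721

P(X ≥ 15) = 193/43046721 ≈ 0.00%


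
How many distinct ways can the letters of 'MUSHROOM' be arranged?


Letters: 8, freq: {'M': 2, 'U': 1, 'S': 1, 'H': 1, 'R': 1, 'O': 2}
8!/(2!×1!×1!×1!×1!×2!) = 40320/4 = 10080

10080


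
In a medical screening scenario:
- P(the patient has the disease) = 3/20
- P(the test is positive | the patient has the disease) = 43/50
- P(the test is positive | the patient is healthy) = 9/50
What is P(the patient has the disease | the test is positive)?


Using Bayes' theorem:
P(A|B) = P(B|A)·P(A) / P(B)

P(the test is positive) = 43/50 × 3/20 + 9/50 × 17/20
= 129/1000 + 153/1000 = 141/500

P(the patient has the disease|the test is positive) = (129/1000) / (141/500) = 43/94

P(the patient has the disease|the test is positive) = 43/94 ≈ 45.74%


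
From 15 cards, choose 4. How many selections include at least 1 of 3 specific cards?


Complement: C(15,4) - C(12,4) = 1365 - 495 = 870

870


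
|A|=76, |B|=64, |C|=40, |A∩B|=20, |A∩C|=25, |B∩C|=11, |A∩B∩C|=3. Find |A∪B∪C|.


|A∪B∪C| = 76+64+40-20-25-11+3 = 127

|A∪B∪C| = 127


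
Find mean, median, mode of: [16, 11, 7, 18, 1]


Sorted: [1, 7, 11, 16, 18]
Mean = 53/5
Median = 11
Freq: {16: 1, 11: 1, 7: 1, 18: 1, 1: 1}
Mode: No mode

Mean=53/5, Median=11, Mode=No mode


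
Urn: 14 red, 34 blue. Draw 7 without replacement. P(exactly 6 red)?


Hypergeometric: C(14,6)×C(34,1)/C(48,7)
= 3003×34/73629072 = 1547/1115592

P(X=6) = 1547/1115592 ≈ 0.14%


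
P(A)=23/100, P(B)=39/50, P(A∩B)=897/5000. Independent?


P(A)×P(B) = 897/5000
P(A∩B) = 897/5000
Equal ✓ → Independent

Yes, independent


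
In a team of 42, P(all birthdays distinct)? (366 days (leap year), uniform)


P(all different) = Π(366-i)/366 for i=0..41
= (366/366)×(365/366)×...×(325/366)
= 0.086572

P ≈ 0.0866 ≈ 8.66%


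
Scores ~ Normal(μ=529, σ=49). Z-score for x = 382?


z = (x - μ)/σ = (382 - 529)/49 = -3.0

z = -3.0
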